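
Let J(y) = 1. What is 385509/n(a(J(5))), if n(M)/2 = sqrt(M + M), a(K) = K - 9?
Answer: -385509*I/8 ≈ -48189.0*I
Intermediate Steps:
a(K) = -9 + K
n(M) = 2*sqrt(2)*sqrt(M) (n(M) = 2*sqrt(M + M) = 2*sqrt(2*M) = 2*(sqrt(2)*sqrt(M)) = 2*sqrt(2)*sqrt(M))
385509/n(a(J(5))) = 385509/((2*sqrt(2)*sqrt(-9 + 1))) = 385509/((2*sqrt(2)*sqrt(-8))) = 385509/((2*sqrt(2)*(2*I*sqrt(2)))) = 385509/((8*I)) = 385509*(-I/8) = -385509*I/8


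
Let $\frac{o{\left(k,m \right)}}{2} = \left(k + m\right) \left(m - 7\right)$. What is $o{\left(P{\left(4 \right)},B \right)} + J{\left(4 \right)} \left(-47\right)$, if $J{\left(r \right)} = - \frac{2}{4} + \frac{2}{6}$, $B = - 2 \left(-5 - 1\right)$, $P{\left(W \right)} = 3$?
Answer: $\frac{947}{6} \approx 157.83$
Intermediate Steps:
$B = 12$ ($B = \left(-2\right) \left(-6\right) = 12$)
$o{\left(k,m \right)} = 2 \left(-7 + m\right) \left(k + m\right)$ ($o{\left(k,m \right)} = 2 \left(k + m\right) \left(m - 7\right) = 2 \left(k + m\right) \left(-7 + m\right) = 2 \left(-7 + m\right) \left(k + m\right)$)
$J{\left(r \right)} = - \frac{1}{6}$ ($J{\left(r \right)} = \left(-2\right) \frac{1}{4} + 2 \cdot \frac{1}{6} = - \frac{1}{2} + \frac{1}{3} = - \frac{1}{6}$)
$o{\left(P{\left(4 \right)},B \right)} + J{\left(4 \right)} \left(-47\right) = \left(\left(-14\right) 3 - 168 + 2 \cdot 12^{2} + 2 \cdot 3 \cdot 12\right) - - \frac{47}{6} = \left(-42 - 168 + 2 \cdot 144 + 72\right) + \frac{47}{6} = \left(-42 - 168 + 288 + 72\right) + \frac{47}{6} = 150 + \frac{47}{6} = \frac{947}{6}$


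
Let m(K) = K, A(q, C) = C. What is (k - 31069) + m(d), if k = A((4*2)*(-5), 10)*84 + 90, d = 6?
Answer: -30133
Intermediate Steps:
k = 930 (k = 10*84 + 90 = 840 + 90 = 930)
(k - 31069) + m(d) = (930 - 31069) + 6 = -30139 + 6 = -30133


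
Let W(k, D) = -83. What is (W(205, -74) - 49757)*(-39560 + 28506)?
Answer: 550931360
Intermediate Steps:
(W(205, -74) - 49757)*(-39560 + 28506) = (-83 - 49757)*(-39560 + 28506) = -49840*(-11054) = 550931360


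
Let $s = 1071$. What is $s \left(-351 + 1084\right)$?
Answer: $785043$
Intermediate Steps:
$s \left(-351 + 1084\right) = 1071 \left(-351 + 1084\right) = 1071 \cdot 733 = 785043$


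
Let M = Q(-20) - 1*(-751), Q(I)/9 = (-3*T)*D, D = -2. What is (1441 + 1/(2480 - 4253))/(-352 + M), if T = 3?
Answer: 2554892/994653 ≈ 2.5686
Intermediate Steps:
Q(I) = 162 (Q(I) = 9*(-3*3*(-2)) = 9*(-9*(-2)) = 9*18 = 162)
M = 913 (M = 162 - 1*(-751) = 162 + 751 = 913)
(1441 + 1/(2480 - 4253))/(-352 + M) = (1441 + 1/(2480 - 4253))/(-352 + 913) = (1441 + 1/(-1773))/561 = (1441 - 1/1773)*(1/561) = (2554892/1773)*(1/561) = 2554892/994653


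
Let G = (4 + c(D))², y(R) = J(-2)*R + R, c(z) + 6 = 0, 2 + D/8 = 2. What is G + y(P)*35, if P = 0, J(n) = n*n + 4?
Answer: 4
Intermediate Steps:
D = 0 (D = -16 + 8*2 = -16 + 16 = 0)
J(n) = 4 + n² (J(n) = n² + 4 = 4 + n²)
c(z) = -6 (c(z) = -6 + 0 = -6)
y(R) = 9*R (y(R) = (4 + (-2)²)*R + R = (4 + 4)*R + R = 8*R + R = 9*R)
G = 4 (G = (4 - 6)² = (-2)² = 4)
G + y(P)*35 = 4 + (9*0)*35 = 4 + 0*35 = 4 + 0 = 4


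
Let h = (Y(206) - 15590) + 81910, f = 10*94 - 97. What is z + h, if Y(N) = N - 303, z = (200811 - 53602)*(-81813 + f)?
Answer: -11919446507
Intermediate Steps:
f = 843 (f = 940 - 97 = 843)
z = -11919512730 (z = (200811 - 53602)*(-81813 + 843) = 147209*(-80970) = -11919512730)
Y(N) = -303 + N
h = 66223 (h = ((-303 + 206) - 15590) + 81910 = (-97 - 15590) + 81910 = -15687 + 81910 = 66223)
z + h = -11919512730 + 66223 = -11919446507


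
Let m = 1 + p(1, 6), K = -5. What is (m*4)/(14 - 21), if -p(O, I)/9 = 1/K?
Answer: -8/5 ≈ -1.6000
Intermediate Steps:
p(O, I) = 9/5 (p(O, I) = -9/(-5) = -9*(-1/5) = 9/5)
m = 14/5 (m = 1 + 9/5 = 14/5 ≈ 2.8000)
(m*4)/(14 - 21) = ((14/5)*4)/(14 - 21) = (56/5)/(-7) = (56/5)*(-1/7) = -8/5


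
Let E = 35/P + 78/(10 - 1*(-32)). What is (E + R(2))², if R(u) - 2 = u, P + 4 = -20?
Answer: 546121/28224 ≈ 19.350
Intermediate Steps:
P = -24 (P = -4 - 20 = -24)
R(u) = 2 + u
E = 67/168 (E = 35/(-24) + 78/(10 - 1*(-32)) = 35*(-1/24) + 78/(10 + 32) = -35/24 + 78/42 = -35/24 + 78*(1/42) = -35/24 + 13/7 = 67/168 ≈ 0.39881)
(E + R(2))² = (67/168 + (2 + 2))² = (67/168 + 4)² = (739/168)² = 546121/28224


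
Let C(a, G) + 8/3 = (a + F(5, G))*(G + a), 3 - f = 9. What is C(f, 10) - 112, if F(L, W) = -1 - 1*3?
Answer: -464/3 ≈ -154.67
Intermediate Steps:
f = -6 (f = 3 - 1*9 = 3 - 9 = -6)
F(L, W) = -4 (F(L, W) = -1 - 3 = -4)
C(a, G) = -8/3 + (-4 + a)*(G + a) (C(a, G) = -8/3 + (a - 4)*(G + a) = -8/3 + (-4 + a)*(G + a))
C(f, 10) - 112 = (-8/3 + (-6)² - 4*10 - 4*(-6) + 10*(-6)) - 112 = (-8/3 + 36 - 40 + 24 - 60) - 112 = -128/3 - 112 = -464/3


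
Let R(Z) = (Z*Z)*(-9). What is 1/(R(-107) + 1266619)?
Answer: 1/1163578 ≈ 8.5942e-7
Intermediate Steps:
R(Z) = -9*Z**2 (R(Z) = Z**2*(-9) = -9*Z**2)
1/(R(-107) + 1266619) = 1/(-9*(-107)**2 + 1266619) = 1/(-9*11449 + 1266619) = 1/(-103041 + 1266619) = 1/1163578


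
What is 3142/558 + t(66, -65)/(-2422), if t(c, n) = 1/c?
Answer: 83709071/14866236 ≈ 5.6308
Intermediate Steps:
3142/558 + t(66, -65)/(-2422) = 3142/558 + 1/(66*(-2422)) = 3142*(1/558) + (1/66)*(-1/2422) = 1571/279 - 1/159852 = 83709071/14866236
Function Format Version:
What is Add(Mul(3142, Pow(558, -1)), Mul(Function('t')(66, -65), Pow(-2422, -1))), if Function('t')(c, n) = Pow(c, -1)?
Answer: Rational(83709071, 14866236) ≈ 5.6308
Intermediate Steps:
Add(Mul(3142, Pow(558, -1)), Mul(Function('t')(66, -65), Pow(-2422, -1))) = Add(Mul(3142, Pow(558, -1)), Mul(Pow(66, -1), Pow(-2422, -1))) = Add(Mul(3142, Rational(1, 558)), Mul(Rational(1, 66), Rational(-1, 2422))) = Add(Rational(1571, 279), Rational(-1, 159852)) = Rational(83709071, 14866236)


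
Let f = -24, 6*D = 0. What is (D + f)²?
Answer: 576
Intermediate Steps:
D = 0 (D = (⅙)*0 = 0)
(D + f)² = (0 - 24)² = (-24)² = 576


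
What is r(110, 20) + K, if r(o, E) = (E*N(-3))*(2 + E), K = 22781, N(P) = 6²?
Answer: 38621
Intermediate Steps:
N(P) = 36
r(o, E) = 36*E*(2 + E) (r(o, E) = (E*36)*(2 + E) = (36*E)*(2 + E) = 36*E*(2 + E))
r(110, 20) + K = 36*20*(2 + 20) + 22781 = 36*20*22 + 22781 = 15840 + 22781 = 38621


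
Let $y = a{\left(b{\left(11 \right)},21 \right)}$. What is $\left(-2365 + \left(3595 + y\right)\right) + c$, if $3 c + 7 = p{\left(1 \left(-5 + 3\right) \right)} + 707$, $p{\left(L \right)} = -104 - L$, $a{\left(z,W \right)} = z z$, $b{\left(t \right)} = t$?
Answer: $\frac{4651}{3} \approx 1550.3$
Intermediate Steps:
$a{\left(z,W \right)} = z^{2}$
$y = 121$ ($y = 11^{2} = 121$)
$c = \frac{598}{3}$ ($c = - \frac{7}{3} + \frac{\left(-104 - 1 \left(-5 + 3\right)\right) + 707}{3} = - \frac{7}{3} + \frac{\left(-104 - 1 \left(-2\right)\right) + 707}{3} = - \frac{7}{3} + \frac{\left(-104 - -2\right) + 707}{3} = - \frac{7}{3} + \frac{\left(-104 + 2\right) + 707}{3} = - \frac{7}{3} + \frac{-102 + 707}{3} = - \frac{7}{3} + \frac{1}{3} \cdot 605 = - \frac{7}{3} + \frac{605}{3} = \frac{598}{3} \approx 199.33$)
$\left(-2365 + \left(3595 + y\right)\right) + c = \left(-2365 + \left(3595 + 121\right)\right) + \frac{598}{3} = \left(-2365 + 3716\right) + \frac{598}{3} = 1351 + \frac{598}{3} = \frac{4651}{3}$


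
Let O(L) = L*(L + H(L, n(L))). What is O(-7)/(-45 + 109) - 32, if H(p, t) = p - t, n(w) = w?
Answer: -1999/64 ≈ -31.234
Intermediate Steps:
O(L) = L**2 (O(L) = L*(L + (L - L)) = L*(L + 0) = L*L = L**2)
O(-7)/(-45 + 109) - 32 = (-7)**2/(-45 + 109) - 32 = 49/64 - 32 = -1999/64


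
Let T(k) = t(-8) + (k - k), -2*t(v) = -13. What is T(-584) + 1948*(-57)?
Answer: -222059/2 ≈ -1.1103e+5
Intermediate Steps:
t(v) = 13/2 (t(v) = -1/2*(-13) = 13/2)
T(k) = 13/2 (T(k) = 13/2 + (k - k) = 13/2 + 0 = 13/2)
T(-584) + 1948*(-57) = 13/2 + 1948*(-57) = 13/2 - 111036 = -222059/2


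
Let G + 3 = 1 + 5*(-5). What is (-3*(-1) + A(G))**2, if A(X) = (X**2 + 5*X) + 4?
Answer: 361201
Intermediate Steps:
G = -27 (G = -3 + (1 + 5*(-5)) = -3 + (1 - 25) = -3 - 24 = -27)
A(X) = 4 + X**2 + 5*X
(-3*(-1) + A(G))**2 = (-3*(-1) + (4 + (-27)**2 + 5*(-27)))**2 = (3 + (4 + 729 - 135))**2 = (3 + 598)**2 = 601**2 = 361201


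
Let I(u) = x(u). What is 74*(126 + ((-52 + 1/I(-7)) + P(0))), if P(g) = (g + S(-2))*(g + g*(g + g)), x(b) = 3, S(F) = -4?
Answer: 16502/3 ≈ 5500.7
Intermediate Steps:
I(u) = 3
P(g) = (-4 + g)*(g + 2*g**2) (P(g) = (g - 4)*(g + g*(g + g)) = (-4 + g)*(g + g*(2*g)) = (-4 + g)*(g + 2*g**2))
74*(126 + ((-52 + 1/I(-7)) + P(0))) = 74*(126 + ((-52 + 1/3) + 0*(-4 - 7*0 + 2*0**2))) = 74*(126 + ((-52 + 1/3) + 0*(-4 + 0 + 2*0))) = 74*(126 + (-155/3 + 0*(-4 + 0 + 0))) = 74*(126 + (-155/3 + 0*(-4))) = 74*(126 + (-155/3 + 0)) = 74*(126 - 155/3) = 74*(223/3) = 16502/3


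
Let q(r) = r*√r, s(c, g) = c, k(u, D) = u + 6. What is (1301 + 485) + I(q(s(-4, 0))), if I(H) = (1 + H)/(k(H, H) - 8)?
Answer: 60755/34 + 6*I/17 ≈ 1786.9 + 0.35294*I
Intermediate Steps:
k(u, D) = 6 + u
q(r) = r^(3/2)
I(H) = (1 + H)/(-2 + H) (I(H) = (1 + H)/((6 + H) - 8) = (1 + H)/(-2 + H))
(1301 + 485) + I(q(s(-4, 0))) = (1301 + 485) + (1 + (-4)^(3/2))/(-2 + (-4)^(3/2)) = 1786 + (1 - 8*I)/(-2 - 8*I) = 1786 + ((-2 + 8*I)/68)*(1 - 8*I) = 1786 + (1 - 8*I)*(-2 + 8*I)/68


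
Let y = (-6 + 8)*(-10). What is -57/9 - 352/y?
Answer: 169/15 ≈ 11.267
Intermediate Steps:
y = -20 (y = 2*(-10) = -20)
-57/9 - 352/y = -57/9 - 352/(-20) = -57*⅑ - 352*(-1/20) = -19/3 + 88/5 = 169/15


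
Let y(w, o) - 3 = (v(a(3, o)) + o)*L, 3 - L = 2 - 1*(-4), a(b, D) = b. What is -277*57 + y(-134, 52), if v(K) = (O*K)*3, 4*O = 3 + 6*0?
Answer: -63849/4 ≈ -15962.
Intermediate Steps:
O = ¾ (O = (3 + 6*0)/4 = (3 + 0)/4 = (¼)*3 = ¾ ≈ 0.75000)
L = -3 (L = 3 - (2 - 1*(-4)) = 3 - (2 + 4) = 3 - 1*6 = 3 - 6 = -3)
v(K) = 9*K/4 (v(K) = (3*K/4)*3 = 9*K/4)
y(w, o) = -69/4 - 3*o (y(w, o) = 3 + ((9/4)*3 + o)*(-3) = 3 + (27/4 + o)*(-3) = 3 + (-81/4 - 3*o) = -69/4 - 3*o)
-277*57 + y(-134, 52) = -277*57 + (-69/4 - 3*52) = -15789 + (-69/4 - 156) = -15789 - 693/4 = -63849/4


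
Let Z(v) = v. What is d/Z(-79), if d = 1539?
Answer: -1539/79 ≈ -19.481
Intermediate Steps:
d/Z(-79) = 1539/(-79) = 1539*(-1/79) = -1539/79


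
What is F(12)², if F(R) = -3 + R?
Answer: 81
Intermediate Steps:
F(12)² = (-3 + 12)² = 9² = 81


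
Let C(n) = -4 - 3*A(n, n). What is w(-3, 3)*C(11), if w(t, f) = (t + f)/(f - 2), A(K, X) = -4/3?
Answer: 0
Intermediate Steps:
A(K, X) = -4/3 (A(K, X) = -4*1/3 = -4/3)
C(n) = 0 (C(n) = -4 - 3*(-4/3) = -4 + 4 = 0)
w(t, f) = (f + t)/(-2 + f)
w(-3, 3)*C(11) = ((3 - 3)/(-2 + 3))*0 = (0/1)*0 = (1*0)*0 = 0*0 = 0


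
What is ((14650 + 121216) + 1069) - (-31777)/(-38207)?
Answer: 5231843768/38207 ≈ 1.3693e+5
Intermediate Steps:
((14650 + 121216) + 1069) - (-31777)/(-38207) = (135866 + 1069) - (-31777)*(-1)/38207 = 136935 - 1*31777/38207 = 136935 - 31777/38207 = 5231843768/38207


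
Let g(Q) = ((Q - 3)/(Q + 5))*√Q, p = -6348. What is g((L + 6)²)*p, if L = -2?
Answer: -110032/7 ≈ -15719.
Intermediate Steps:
g(Q) = √Q*(-3 + Q)/(5 + Q) (g(Q) = ((-3 + Q)/(5 + Q))*√Q = √Q*(-3 + Q)/(5 + Q))
g((L + 6)²)*p = (√((-2 + 6)²)*(-3 + (-2 + 6)²)/(5 + (-2 + 6)²))*(-6348) = (√(4²)*(-3 + 4²)/(5 + 4²))*(-6348) = (√16*(-3 + 16)/(5 + 16))*(-6348) = (4*13/21)*(-6348) = (4*(1/21)*13)*(-6348) = (52/21)*(-6348) = -110032/7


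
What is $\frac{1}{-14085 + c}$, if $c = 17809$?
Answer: $\frac{1}{3724} \approx 0.00026853$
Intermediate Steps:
$\frac{1}{-14085 + c} = \frac{1}{-14085 + 17809} = \frac{1}{3724}$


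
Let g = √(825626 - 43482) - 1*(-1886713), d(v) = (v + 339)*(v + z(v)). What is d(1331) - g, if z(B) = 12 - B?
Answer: -1866673 - 88*√101 ≈ -1.8676e+6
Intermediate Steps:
d(v) = 4068 + 12*v (d(v) = (v + 339)*(v + (12 - v)) = (339 + v)*12 = 4068 + 12*v)
g = 1886713 + 88*√101 (g = √782144 + 1886713 = 88*√101 + 1886713 = 1886713 + 88*√101 ≈ 1.8876e+6)
d(1331) - g = (4068 + 12*1331) - (1886713 + 88*√101) = (4068 + 15972) + (-1886713 - 88*√101) = 20040 + (-1886713 - 88*√101) = -1866673 - 88*√101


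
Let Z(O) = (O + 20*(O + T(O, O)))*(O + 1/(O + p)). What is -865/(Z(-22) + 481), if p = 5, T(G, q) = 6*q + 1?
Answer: -14705/1163927 ≈ -0.012634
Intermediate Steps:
T(G, q) = 1 + 6*q
Z(O) = (20 + 141*O)*(O + 1/(5 + O)) (Z(O) = (O + 20*(O + (1 + 6*O)))*(O + 1/(O + 5)) = (O + 20*(1 + 7*O))*(O + 1/(5 + O)) = (O + (20 + 140*O))*(O + 1/(5 + O)) = (20 + 141*O)*(O + 1/(5 + O)))
-865/(Z(-22) + 481) = -865/((20 + 141*(-22)³ + 241*(-22) + 725*(-22)²)/(5 - 22) + 481) = -865/((20 + 141*(-10648) - 5302 + 725*484)/(-17) + 481) = -865/(-(20 - 1501368 - 5302 + 350900)/17 + 481) = -865/(-1/17*(-1155750) + 481) = -865/(1155750/17 + 481) = -865/1163927/17 = -865*17/1163927 = -14705/1163927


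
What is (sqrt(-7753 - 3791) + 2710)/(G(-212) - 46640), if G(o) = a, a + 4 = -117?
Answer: -2710/46761 - 2*I*sqrt(2886)/46761 ≈ -0.057954 - 0.0022977*I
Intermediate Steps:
a = -121 (a = -4 - 117 = -121)
G(o) = -121
(sqrt(-7753 - 3791) + 2710)/(G(-212) - 46640) = (sqrt(-7753 - 3791) + 2710)/(-121 - 46640) = (sqrt(-11544) + 2710)/(-46761) = (2*I*sqrt(2886) + 2710)*(-1/46761) = (2710 + 2*I*sqrt(2886))*(-1/46761) = -2710/46761 - 2*I*sqrt(2886)/46761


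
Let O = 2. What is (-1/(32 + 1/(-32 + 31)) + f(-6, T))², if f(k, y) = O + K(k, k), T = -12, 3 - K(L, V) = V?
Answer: 115600/961 ≈ 120.29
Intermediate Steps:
K(L, V) = 3 - V
f(k, y) = 5 - k (f(k, y) = 2 + (3 - k) = 5 - k)
(-1/(32 + 1/(-32 + 31)) + f(-6, T))² = (-1/(32 + 1/(-32 + 31)) + (5 - 1*(-6)))² = (-1/(32 + 1/(-1)) + (5 + 6))² = (-1/(32 - 1) + 11)² = (-1/31 + 11)² = (340/31)² = 115600/961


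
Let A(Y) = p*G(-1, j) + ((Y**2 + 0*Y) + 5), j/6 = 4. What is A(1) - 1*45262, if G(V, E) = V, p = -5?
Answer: -45251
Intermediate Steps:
j = 24 (j = 6*4 = 24)
A(Y) = 10 + Y**2 (A(Y) = -5*(-1) + ((Y**2 + 0*Y) + 5) = 5 + ((Y**2 + 0) + 5) = 5 + (Y**2 + 5) = 5 + (5 + Y**2) = 10 + Y**2)
A(1) - 1*45262 = (10 + 1**2) - 1*45262 = (10 + 1) - 45262 = 11 - 45262 = -45251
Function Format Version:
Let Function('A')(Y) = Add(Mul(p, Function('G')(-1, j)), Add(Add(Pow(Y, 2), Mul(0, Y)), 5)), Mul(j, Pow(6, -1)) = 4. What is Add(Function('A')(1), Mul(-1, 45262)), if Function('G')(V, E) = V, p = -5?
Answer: -45251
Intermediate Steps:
j = 24 (j = Mul(6, 4) = 24)
Function('A')(Y) = Add(10, Pow(Y, 2)) (Function('A')(Y) = Add(Mul(-5, -1), Add(Add(Pow(Y, 2), Mul(0, Y)), 5)) = Add(5, Add(Add(Pow(Y, 2), 0), 5)) = Add(5, Add(Pow(Y, 2), 5)) = Add(5, Add(5, Pow(Y, 2))) = Add(10, Pow(Y, 2)))
Add(Function('A')(1), Mul(-1, 45262)) = Add(Add(10, Pow(1, 2)), Mul(-1, 45262)) = Add(Add(10, 1), -45262) = Add(11, -45262) = -45251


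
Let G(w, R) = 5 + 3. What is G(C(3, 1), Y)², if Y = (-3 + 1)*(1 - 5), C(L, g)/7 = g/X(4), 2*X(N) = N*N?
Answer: 64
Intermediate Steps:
X(N) = N²/2 (X(N) = (N*N)/2 = N²/2)
C(L, g) = 7*g/8 (C(L, g) = 7*(g/(((½)*4²))) = 7*(g/(((½)*16))) = 7*(g/8) = 7*g/8)
Y = 8 (Y = -2*(-4) = 8)
G(w, R) = 8
G(C(3, 1), Y)² = 8² = 64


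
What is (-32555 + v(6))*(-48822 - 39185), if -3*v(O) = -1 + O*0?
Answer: 8595115648/3 ≈ 2.8650e+9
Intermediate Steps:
v(O) = ⅓ (v(O) = -(-1 + O*0)/3 = -(-1 + 0)/3 = -⅓*(-1) = ⅓)
(-32555 + v(6))*(-48822 - 39185) = (-32555 + ⅓)*(-48822 - 39185) = -97664/3*(-88007) = 8595115648/3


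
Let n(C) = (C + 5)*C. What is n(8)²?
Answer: 10816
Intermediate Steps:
n(C) = C*(5 + C) (n(C) = (5 + C)*C = C*(5 + C))
n(8)² = (8*(5 + 8))² = (8*13)² = 104² = 10816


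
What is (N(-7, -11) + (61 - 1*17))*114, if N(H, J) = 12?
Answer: 6384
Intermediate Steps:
(N(-7, -11) + (61 - 1*17))*114 = (12 + (61 - 1*17))*114 = (12 + (61 - 17))*114 = (12 + 44)*114 = 56*114 = 6384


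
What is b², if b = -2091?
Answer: 4372281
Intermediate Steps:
b² = (-2091)² = 4372281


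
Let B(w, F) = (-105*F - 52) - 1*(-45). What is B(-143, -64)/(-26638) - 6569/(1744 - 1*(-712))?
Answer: -95736075/32711464 ≈ -2.9267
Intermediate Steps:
B(w, F) = -7 - 105*F (B(w, F) = (-52 - 105*F) + 45 = -7 - 105*F)
B(-143, -64)/(-26638) - 6569/(1744 - 1*(-712)) = (-7 - 105*(-64))/(-26638) - 6569/(1744 - 1*(-712)) = (-7 + 6720)*(-1/26638) - 6569/(1744 + 712) = 6713*(-1/26638) - 6569/2456 = -6713/26638 - 6569*1/2456 = -6713/26638 - 6569/2456 = -95736075/32711464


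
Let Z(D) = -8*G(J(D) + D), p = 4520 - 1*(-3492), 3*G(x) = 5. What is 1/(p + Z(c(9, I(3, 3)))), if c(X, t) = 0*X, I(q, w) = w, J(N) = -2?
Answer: 3/23996 ≈ 0.00012502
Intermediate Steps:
c(X, t) = 0
G(x) = 5/3 (G(x) = (⅓)*5 = 5/3)
p = 8012 (p = 4520 + 3492 = 8012)
Z(D) = -40/3 (Z(D) = -8*5/3 = -40/3)
1/(p + Z(c(9, I(3, 3)))) = 1/(8012 - 40/3) = 1/(23996/3) = 3/23996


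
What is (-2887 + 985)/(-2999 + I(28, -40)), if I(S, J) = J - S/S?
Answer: 951/1520 ≈ 0.62566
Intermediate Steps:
I(S, J) = -1 + J (I(S, J) = J - 1*1 = J - 1 = -1 + J)
(-2887 + 985)/(-2999 + I(28, -40)) = (-2887 + 985)/(-2999 + (-1 - 40)) = -1902/(-2999 - 41) = -1902/(-3040) = -1902*(-1/3040) = 951/1520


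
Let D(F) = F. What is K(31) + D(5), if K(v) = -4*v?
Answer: -119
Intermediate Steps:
K(31) + D(5) = -4*31 + 5 = -124 + 5 = -119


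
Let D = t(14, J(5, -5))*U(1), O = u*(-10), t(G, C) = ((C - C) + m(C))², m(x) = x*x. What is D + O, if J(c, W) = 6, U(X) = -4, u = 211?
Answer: -7294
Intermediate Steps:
m(x) = x²
t(G, C) = C⁴ (t(G, C) = ((C - C) + C²)² = (0 + C²)² = (C²)² = C⁴)
O = -2110 (O = 211*(-10) = -2110)
D = -5184 (D = 6⁴*(-4) = 1296*(-4) = -5184)
D + O = -5184 - 2110 = -7294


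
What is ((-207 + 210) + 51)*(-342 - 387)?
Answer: -39366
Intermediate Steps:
((-207 + 210) + 51)*(-342 - 387) = (3 + 51)*(-729) = 54*(-729) = -39366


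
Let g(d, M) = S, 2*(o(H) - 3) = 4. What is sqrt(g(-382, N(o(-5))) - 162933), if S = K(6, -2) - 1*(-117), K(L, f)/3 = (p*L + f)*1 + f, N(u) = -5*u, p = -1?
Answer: 3*I*sqrt(18094) ≈ 403.54*I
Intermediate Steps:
o(H) = 5 (o(H) = 3 + (1/2)*4 = 3 + 2 = 5)
K(L, f) = -3*L + 6*f (K(L, f) = 3*((-L + f)*1 + f) = 3*((f - L)*1 + f) = 3*((f - L) + f) = 3*(-L + 2*f) = -3*L + 6*f)
S = 87 (S = (-3*6 + 6*(-2)) - 1*(-117) = (-18 - 12) + 117 = -30 + 117 = 87)
g(d, M) = 87
sqrt(g(-382, N(o(-5))) - 162933) = sqrt(87 - 162933) = sqrt(-162846) = 3*I*sqrt(18094)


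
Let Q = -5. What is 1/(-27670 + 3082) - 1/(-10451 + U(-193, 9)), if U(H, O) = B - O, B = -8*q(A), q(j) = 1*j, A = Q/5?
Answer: 589/10708074 ≈ 5.5005e-5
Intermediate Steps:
A = -1 (A = -5/5 = -5*1/5 = -1)
q(j) = j
B = 8 (B = -8*(-1) = 8)
U(H, O) = 8 - O
1/(-27670 + 3082) - 1/(-10451 + U(-193, 9)) = 1/(-27670 + 3082) - 1/(-10451 + (8 - 1*9)) = 1/(-24588) - 1/(-10451 + (8 - 9)) = -1/24588 - 1/(-10451 - 1) = -1/24588 - 1/(-10452) = -1/24588 - 1*(-1/10452) = -1/24588 + 1/10452 = 589/10708074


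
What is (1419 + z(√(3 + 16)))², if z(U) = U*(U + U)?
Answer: 2122849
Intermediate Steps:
z(U) = 2*U² (z(U) = U*(2*U) = 2*U²)
(1419 + z(√(3 + 16)))² = (1419 + 2*(√(3 + 16))²)² = (1419 + 2*(√19)²)² = (1419 + 2*19)² = (1419 + 38)² = 1457² = 2122849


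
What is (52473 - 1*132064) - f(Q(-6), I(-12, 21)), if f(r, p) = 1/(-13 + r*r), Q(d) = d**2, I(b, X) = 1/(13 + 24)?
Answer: -102115254/1283 ≈ -79591.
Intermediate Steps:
I(b, X) = 1/37
f(r, p) = 1/(-13 + r**2)
(52473 - 1*132064) - f(Q(-6), I(-12, 21)) = (52473 - 1*132064) - 1/(-13 + ((-6)**2)**2) = (52473 - 132064) - 1/(-13 + 36**2) = -79591 - 1/(-13 + 1296) = -79591 - 1/1283 = -102115254/1283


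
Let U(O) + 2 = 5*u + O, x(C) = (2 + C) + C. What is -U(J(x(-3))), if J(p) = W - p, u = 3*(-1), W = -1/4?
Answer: 53/4 ≈ 13.250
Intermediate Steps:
W = -1/4 (W = -1*1/4 = -1/4 ≈ -0.25000)
u = -3
x(C) = 2 + 2*C
J(p) = -1/4 - p
U(O) = -17 + O (U(O) = -2 + (5*(-3) + O) = -2 + (-15 + O) = -17 + O)
-U(J(x(-3))) = -(-17 + (-1/4 - (2 + 2*(-3)))) = -(-17 + (-1/4 - (2 - 6))) = -(-17 + (-1/4 - 1*(-4))) = -(-17 + (-1/4 + 4)) = -(-17 + 15/4) = -1*(-53/4) = 53/4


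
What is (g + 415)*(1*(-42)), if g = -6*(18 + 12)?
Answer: -9870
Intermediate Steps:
g = -180 (g = -6*30 = -180)
(g + 415)*(1*(-42)) = (-180 + 415)*(1*(-42)) = 235*(-42) = -9870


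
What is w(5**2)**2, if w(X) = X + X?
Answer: 2500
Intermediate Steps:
w(X) = 2*X
w(5**2)**2 = (2*5**2)**2 = (2*25)**2 = 50**2 = 2500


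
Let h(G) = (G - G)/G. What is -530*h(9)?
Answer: 0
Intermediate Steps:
h(G) = 0 (h(G) = 0/G = 0)
-530*h(9) = -530*0 = 0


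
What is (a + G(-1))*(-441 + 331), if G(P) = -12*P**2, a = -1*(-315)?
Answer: -33330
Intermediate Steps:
a = 315
(a + G(-1))*(-441 + 331) = (315 - 12*(-1)**2)*(-441 + 331) = (315 - 12*1)*(-110) = (315 - 12)*(-110) = 303*(-110) = -33330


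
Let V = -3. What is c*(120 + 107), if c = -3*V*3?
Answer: 6129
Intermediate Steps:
c = 27 (c = -3*(-3)*3 = 9*3 = 27)
c*(120 + 107) = 27*(120 + 107) = 27*227 = 6129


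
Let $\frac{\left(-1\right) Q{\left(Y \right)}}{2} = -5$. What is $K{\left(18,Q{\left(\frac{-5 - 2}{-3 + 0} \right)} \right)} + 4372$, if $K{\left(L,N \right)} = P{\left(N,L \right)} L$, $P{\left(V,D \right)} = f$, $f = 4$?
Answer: $4444$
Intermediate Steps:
$Q{\left(Y \right)} = 10$ ($Q{\left(Y \right)} = \left(-2\right) \left(-5\right) = 10$)
$P{\left(V,D \right)} = 4$
$K{\left(L,N \right)} = 4 L$
$K{\left(18,Q{\left(\frac{-5 - 2}{-3 + 0} \right)} \right)} + 4372 = 4 \cdot 18 + 4372 = 72 + 4372 = 4444$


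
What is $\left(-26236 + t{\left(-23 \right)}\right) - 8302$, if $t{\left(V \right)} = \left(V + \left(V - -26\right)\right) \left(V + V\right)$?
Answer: $-33618$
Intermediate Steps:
$t{\left(V \right)} = 2 V \left(26 + 2 V\right)$ ($t{\left(V \right)} = \left(V + \left(V + 26\right)\right) 2 V = \left(V + \left(26 + V\right)\right) 2 V = \left(26 + 2 V\right) 2 V = 2 V \left(26 + 2 V\right)$)
$\left(-26236 + t{\left(-23 \right)}\right) - 8302 = \left(-26236 + 4 \left(-23\right) \left(13 - 23\right)\right) - 8302 = \left(-26236 + 4 \left(-23\right) \left(-10\right)\right) - 8302 = \left(-26236 + 920\right) - 8302 = -25316 - 8302 = -33618$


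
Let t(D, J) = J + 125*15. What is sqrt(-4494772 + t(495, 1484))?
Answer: I*sqrt(4491413) ≈ 2119.3*I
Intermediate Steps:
t(D, J) = 1875 + J (t(D, J) = J + 1875 = 1875 + J)
sqrt(-4494772 + t(495, 1484)) = sqrt(-4494772 + (1875 + 1484)) = sqrt(-4494772 + 3359) = sqrt(-4491413) = I*sqrt(4491413)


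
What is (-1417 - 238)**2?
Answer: 2739025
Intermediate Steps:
(-1417 - 238)**2 = (-1655)**2 = 2739025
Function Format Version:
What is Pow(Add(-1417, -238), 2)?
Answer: 2739025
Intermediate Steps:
Pow(Add(-1417, -238), 2) = Pow(-1655, 2) = 2739025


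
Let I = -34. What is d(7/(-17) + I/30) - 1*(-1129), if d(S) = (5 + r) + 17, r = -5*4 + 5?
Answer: 1136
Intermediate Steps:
r = -15 (r = -20 + 5 = -15)
d(S) = 7 (d(S) = (5 - 15) + 17 = -10 + 17 = 7)
d(7/(-17) + I/30) - 1*(-1129) = 7 - 1*(-1129) = 7 + 1129 = 1136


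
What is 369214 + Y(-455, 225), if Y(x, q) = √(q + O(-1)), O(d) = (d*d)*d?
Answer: 369214 + 4*√14 ≈ 3.6923e+5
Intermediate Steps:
O(d) = d³ (O(d) = d²*d = d³)
Y(x, q) = √(-1 + q) (Y(x, q) = √(q + (-1)³) = √(q - 1) = √(-1 + q))
369214 + Y(-455, 225) = 369214 + √(-1 + 225) = 369214 + √224 = 369214 + 4*√14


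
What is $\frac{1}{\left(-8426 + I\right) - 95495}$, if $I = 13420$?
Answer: $- \frac{1}{90501} \approx -1.105 \cdot 10^{-5}$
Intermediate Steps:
$\frac{1}{\left(-8426 + I\right) - 95495} = \frac{1}{\left(-8426 + 13420\right) - 95495} = \frac{1}{4994 - 95495} = \frac{1}{-90501} = - \frac{1}{90501}$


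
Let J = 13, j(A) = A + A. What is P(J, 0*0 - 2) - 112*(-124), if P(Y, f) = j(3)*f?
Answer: 13876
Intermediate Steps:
j(A) = 2*A
P(Y, f) = 6*f (P(Y, f) = (2*3)*f = 6*f)
P(J, 0*0 - 2) - 112*(-124) = 6*(0*0 - 2) - 112*(-124) = 6*(0 - 2) + 13888 = 6*(-2) + 13888 = -12 + 13888 = 13876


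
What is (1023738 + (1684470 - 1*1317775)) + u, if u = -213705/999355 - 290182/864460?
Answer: 120119796340203199/86390242330 ≈ 1.3904e+6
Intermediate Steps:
u = -47473425691/86390242330 (u = -213705*1/999355 - 290182*1/864460 = -42741/199871 - 145091/432230 = -47473425691/86390242330 ≈ -0.54952)
(1023738 + (1684470 - 1*1317775)) + u = (1023738 + (1684470 - 1*1317775)) - 47473425691/86390242330 = (1023738 + (1684470 - 1317775)) - 47473425691/86390242330 = (1023738 + 366695) - 47473425691/86390242330 = 1390433 - 47473425691/86390242330 = 120119796340203199/86390242330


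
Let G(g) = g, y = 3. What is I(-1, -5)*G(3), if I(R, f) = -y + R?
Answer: -12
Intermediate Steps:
I(R, f) = -3 + R (I(R, f) = -1*3 + R = -3 + R)
I(-1, -5)*G(3) = (-3 - 1)*3 = -4*3 = -12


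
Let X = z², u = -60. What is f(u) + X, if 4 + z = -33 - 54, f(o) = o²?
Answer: 11881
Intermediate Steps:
z = -91 (z = -4 + (-33 - 54) = -4 - 87 = -91)
X = 8281 (X = (-91)² = 8281)
f(u) + X = (-60)² + 8281 = 3600 + 8281 = 11881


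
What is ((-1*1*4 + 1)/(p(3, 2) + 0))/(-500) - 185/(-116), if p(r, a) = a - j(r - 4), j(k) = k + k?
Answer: 92587/58000 ≈ 1.5963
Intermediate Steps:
j(k) = 2*k
p(r, a) = 8 + a - 2*r (p(r, a) = a - 2*(r - 4) = a - 2*(-4 + r) = a - (-8 + 2*r) = a + (8 - 2*r) = 8 + a - 2*r)
((-1*1*4 + 1)/(p(3, 2) + 0))/(-500) - 185/(-116) = ((-1*1*4 + 1)/((8 + 2 - 2*3) + 0))/(-500) - 185/(-116) = ((-1*4 + 1)/((8 + 2 - 6) + 0))*(-1/500) - 185*(-1/116) = ((-4 + 1)/(4 + 0))*(-1/500) + 185/116 = -3/4*(-1/500) + 185/116 = -3*¼*(-1/500) + 185/116 = -¾*(-1/500) + 185/116 = 3/2000 + 185/116 = 92587/58000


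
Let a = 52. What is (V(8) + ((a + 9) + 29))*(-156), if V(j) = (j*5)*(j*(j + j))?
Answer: -812760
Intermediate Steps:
V(j) = 10*j³ (V(j) = (5*j)*(j*(2*j)) = (5*j)*(2*j²) = 10*j³)
(V(8) + ((a + 9) + 29))*(-156) = (10*8³ + ((52 + 9) + 29))*(-156) = (10*512 + (61 + 29))*(-156) = (5120 + 90)*(-156) = 5210*(-156) = -812760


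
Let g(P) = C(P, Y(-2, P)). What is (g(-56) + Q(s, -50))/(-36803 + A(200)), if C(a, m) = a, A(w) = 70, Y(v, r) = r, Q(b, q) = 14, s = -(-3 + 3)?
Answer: 42/36733 ≈ 0.0011434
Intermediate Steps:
s = 0 (s = -1*0 = 0)
g(P) = P
(g(-56) + Q(s, -50))/(-36803 + A(200)) = (-56 + 14)/(-36803 + 70) = -42/(-36733) = -42*(-1/36733) = 42/36733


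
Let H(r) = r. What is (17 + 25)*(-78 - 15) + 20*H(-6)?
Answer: -4026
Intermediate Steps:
(17 + 25)*(-78 - 15) + 20*H(-6) = (17 + 25)*(-78 - 15) + 20*(-6) = 42*(-93) - 120 = -3906 - 120 = -4026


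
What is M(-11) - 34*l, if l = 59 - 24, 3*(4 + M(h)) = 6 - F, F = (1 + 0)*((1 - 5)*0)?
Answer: -1192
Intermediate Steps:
F = 0 (F = 1*(-4*0) = 1*0 = 0)
M(h) = -2 (M(h) = -4 + (6 - 1*0)/3 = -4 + (6 + 0)/3 = -4 + (1/3)*6 = -4 + 2 = -2)
l = 35
M(-11) - 34*l = -2 - 34*35 = -2 - 1190 = -1192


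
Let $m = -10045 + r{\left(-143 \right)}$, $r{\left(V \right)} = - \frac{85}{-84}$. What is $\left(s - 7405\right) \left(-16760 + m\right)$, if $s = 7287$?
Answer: $\frac{132840565}{42} \approx 3.1629 \cdot 10^{6}$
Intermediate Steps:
$r{\left(V \right)} = \frac{85}{84}$ ($r{\left(V \right)} = \left(-85\right) \left(- \frac{1}{84}\right) = \frac{85}{84}$)
$m = - \frac{843695}{84}$ ($m = -10045 + \frac{85}{84} = - \frac{843695}{84} \approx -10044.0$)
$\left(s - 7405\right) \left(-16760 + m\right) = \left(7287 - 7405\right) \left(-16760 - \frac{843695}{84}\right) = \left(-118\right) \left(- \frac{2251535}{84}\right) = \frac{132840565}{42}$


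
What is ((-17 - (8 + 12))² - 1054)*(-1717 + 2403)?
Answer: 216090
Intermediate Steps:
((-17 - (8 + 12))² - 1054)*(-1717 + 2403) = ((-17 - 1*20)² - 1054)*686 = ((-17 - 20)² - 1054)*686 = ((-37)² - 1054)*686 = (1369 - 1054)*686 = 315*686 = 216090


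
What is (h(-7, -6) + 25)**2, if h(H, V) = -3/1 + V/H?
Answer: 25600/49 ≈ 522.45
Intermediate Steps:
h(H, V) = -3 + V/H (h(H, V) = -3*1 + V/H = -3 + V/H)
(h(-7, -6) + 25)**2 = ((-3 - 6/(-7)) + 25)**2 = ((-3 - 6*(-1/7)) + 25)**2 = ((-3 + 6/7) + 25)**2 = (-15/7 + 25)**2 = (160/7)**2 = 25600/49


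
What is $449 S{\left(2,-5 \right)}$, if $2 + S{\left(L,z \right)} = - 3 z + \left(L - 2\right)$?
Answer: $5837$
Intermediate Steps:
$S{\left(L,z \right)} = -4 + L - 3 z$ ($S{\left(L,z \right)} = -2 - \left(2 - L + 3 z\right) = -4 + L - 3 z$)
$449 S{\left(2,-5 \right)} = 449 \left(-4 + 2 - -15\right) = 449 \left(-4 + 2 + 15\right) = 449 \cdot 13 = 5837$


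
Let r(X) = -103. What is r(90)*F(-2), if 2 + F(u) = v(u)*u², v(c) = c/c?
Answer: -206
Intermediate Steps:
v(c) = 1
F(u) = -2 + u² (F(u) = -2 + 1*u² = -2 + u²)
r(90)*F(-2) = -103*(-2 + (-2)²) = -103*(-2 + 4) = -103*2 = -206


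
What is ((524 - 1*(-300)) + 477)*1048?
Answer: 1363448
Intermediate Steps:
((524 - 1*(-300)) + 477)*1048 = ((524 + 300) + 477)*1048 = (824 + 477)*1048 = 1301*1048 = 1363448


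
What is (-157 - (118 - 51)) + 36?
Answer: -188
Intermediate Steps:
(-157 - (118 - 51)) + 36 = (-157 - 1*67) + 36 = (-157 - 67) + 36 = -224 + 36 = -188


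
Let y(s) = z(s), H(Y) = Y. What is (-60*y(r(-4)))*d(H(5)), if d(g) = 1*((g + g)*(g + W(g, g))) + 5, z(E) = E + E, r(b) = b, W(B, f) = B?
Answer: 50400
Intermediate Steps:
z(E) = 2*E
d(g) = 5 + 4*g² (d(g) = 1*((g + g)*(g + g)) + 5 = 1*((2*g)*(2*g)) + 5 = 1*(4*g²) + 5 = 4*g² + 5 = 5 + 4*g²)
y(s) = 2*s
(-60*y(r(-4)))*d(H(5)) = (-120*(-4))*(5 + 4*5²) = (-60*(-8))*(5 + 4*25) = 480*(5 + 100) = 480*105 = 50400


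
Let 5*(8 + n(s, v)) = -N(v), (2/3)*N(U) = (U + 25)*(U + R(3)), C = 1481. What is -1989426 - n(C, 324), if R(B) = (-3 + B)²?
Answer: -9777476/5 ≈ -1.9555e+6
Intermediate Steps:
N(U) = 3*U*(25 + U)/2 (N(U) = 3*((U + 25)*(U + (-3 + 3)²))/2 = 3*((25 + U)*(U + 0²))/2 = 3*((25 + U)*(U + 0))/2 = 3*((25 + U)*U)/2 = 3*(U*(25 + U))/2 = 3*U*(25 + U)/2)
n(s, v) = -8 - 3*v*(25 + v)/10 (n(s, v) = -8 + (-3*v*(25 + v)/2)/5 = -8 - 3*v*(25 + v)/10)
-1989426 - n(C, 324) = -1989426 - (-8 - 15/2*324 - 3/10*324²) = -1989426 - (-8 - 2430 - 3/10*104976) = -1989426 - (-8 - 2430 - 157464/5) = -1989426 - 1*(-169654/5) = -1989426 + 169654/5 = -9777476/5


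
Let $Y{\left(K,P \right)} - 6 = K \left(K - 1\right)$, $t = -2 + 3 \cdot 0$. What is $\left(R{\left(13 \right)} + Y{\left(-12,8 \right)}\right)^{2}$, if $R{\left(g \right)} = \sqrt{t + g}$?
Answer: $\left(162 + \sqrt{11}\right)^{2} \approx 27330.0$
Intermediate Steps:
$t = -2$ ($t = -2 + 0 = -2$)
$Y{\left(K,P \right)} = 6 + K \left(-1 + K\right)$ ($Y{\left(K,P \right)} = 6 + K \left(K - 1\right) = 6 + K \left(-1 + K\right)$)
$R{\left(g \right)} = \sqrt{-2 + g}$
$\left(R{\left(13 \right)} + Y{\left(-12,8 \right)}\right)^{2} = \left(\sqrt{-2 + 13} + \left(6 + \left(-12\right)^{2} - -12\right)\right)^{2} = \left(\sqrt{11} + \left(6 + 144 + 12\right)\right)^{2} = \left(\sqrt{11} + 162\right)^{2} = \left(162 + \sqrt{11}\right)^{2}$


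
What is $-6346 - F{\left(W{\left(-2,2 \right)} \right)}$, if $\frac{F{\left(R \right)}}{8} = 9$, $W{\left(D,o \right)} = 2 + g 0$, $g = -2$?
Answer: $-6418$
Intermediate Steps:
$W{\left(D,o \right)} = 2$ ($W{\left(D,o \right)} = 2 - 0 = 2 + 0 = 2$)
$F{\left(R \right)} = 72$ ($F{\left(R \right)} = 8 \cdot 9 = 72$)
$-6346 - F{\left(W{\left(-2,2 \right)} \right)} = -6346 - 72 = -6418$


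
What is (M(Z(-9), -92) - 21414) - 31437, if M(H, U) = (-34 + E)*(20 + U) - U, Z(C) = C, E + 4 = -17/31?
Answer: -1549489/31 ≈ -49984.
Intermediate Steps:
E = -141/31 (E = -4 - 17/31 = -141/31 ≈ -4.5484)
M(H, U) = -23900/31 - 1226*U/31 (M(H, U) = (-34 - 141/31)*(20 + U) - U = -1195*(20 + U)/31 - U = (-23900/31 - 1195*U/31) - U = -23900/31 - 1226*U/31)
(M(Z(-9), -92) - 21414) - 31437 = ((-23900/31 - 1226/31*(-92)) - 21414) - 31437 = ((-23900/31 + 112792/31) - 21414) - 31437 = (88892/31 - 21414) - 31437 = -574942/31 - 31437 = -1549489/31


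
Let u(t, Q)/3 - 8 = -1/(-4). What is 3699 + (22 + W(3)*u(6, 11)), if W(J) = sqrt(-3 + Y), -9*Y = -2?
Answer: 3721 + 165*I/4 ≈ 3721.0 + 41.25*I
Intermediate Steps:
Y = 2/9 (Y = -1/9*(-2) = 2/9 ≈ 0.22222)
u(t, Q) = 99/4 (u(t, Q) = 24 + 3*(-1/(-4)) = 24 + 3*(-1*(-1/4)) = 24 + 3*(1/4) = 24 + 3/4 = 99/4)
W(J) = 5*I/3 (W(J) = sqrt(-3 + 2/9) = sqrt(-25/9) = 5*I/3)
3699 + (22 + W(3)*u(6, 11)) = 3699 + (22 + (5*I/3)*(99/4)) = 3699 + (22 + 165*I/4) = 3721 + 165*I/4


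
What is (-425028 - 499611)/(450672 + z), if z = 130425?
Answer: -308213/193699 ≈ -1.5912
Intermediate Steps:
(-425028 - 499611)/(450672 + z) = (-425028 - 499611)/(450672 + 130425) = -924639/581097 = -924639*1/581097 = -308213/193699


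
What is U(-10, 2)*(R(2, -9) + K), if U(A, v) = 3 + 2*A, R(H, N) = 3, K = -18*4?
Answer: 1173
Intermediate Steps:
K = -72
U(-10, 2)*(R(2, -9) + K) = (3 + 2*(-10))*(3 - 72) = (3 - 20)*(-69) = -17*(-69) = 1173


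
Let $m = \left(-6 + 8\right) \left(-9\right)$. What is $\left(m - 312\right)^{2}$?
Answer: $108900$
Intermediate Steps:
$m = -18$ ($m = 2 \left(-9\right) = -18$)
$\left(m - 312\right)^{2} = \left(-18 - 312\right)^{2} = \left(-330\right)^{2} = 108900$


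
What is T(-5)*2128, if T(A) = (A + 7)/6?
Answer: 2128/3 ≈ 709.33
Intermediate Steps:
T(A) = 7/6 + A/6 (T(A) = (7 + A)*(⅙) = 7/6 + A/6)
T(-5)*2128 = (7/6 + (⅙)*(-5))*2128 = (7/6 - ⅚)*2128 = (⅓)*2128 = 2128/3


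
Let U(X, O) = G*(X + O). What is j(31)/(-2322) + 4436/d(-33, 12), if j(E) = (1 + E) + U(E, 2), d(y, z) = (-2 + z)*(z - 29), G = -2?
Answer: -2573653/98685 ≈ -26.079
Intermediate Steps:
d(y, z) = (-29 + z)*(-2 + z) (d(y, z) = (-2 + z)*(-29 + z) = (-29 + z)*(-2 + z))
U(X, O) = -2*O - 2*X (U(X, O) = -2*(X + O) = -2*(O + X) = -2*O - 2*X)
j(E) = -3 - E (j(E) = (1 + E) + (-2*2 - 2*E) = (1 + E) + (-4 - 2*E) = -3 - E)
j(31)/(-2322) + 4436/d(-33, 12) = (-3 - 1*31)/(-2322) + 4436/(58 + 12**2 - 31*12) = (-3 - 31)*(-1/2322) + 4436/(58 + 144 - 372) = -34*(-1/2322) + 4436/(-170) = 17/1161 + 4436*(-1/170) = 17/1161 - 2218/85 = -2573653/98685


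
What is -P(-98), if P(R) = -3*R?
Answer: -294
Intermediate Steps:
-P(-98) = -(-3)*(-98) = -1*294 = -294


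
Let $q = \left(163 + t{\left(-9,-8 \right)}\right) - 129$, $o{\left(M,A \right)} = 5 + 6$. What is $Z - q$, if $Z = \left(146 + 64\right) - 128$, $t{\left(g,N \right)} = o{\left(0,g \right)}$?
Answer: $37$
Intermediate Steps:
$o{\left(M,A \right)} = 11$
$t{\left(g,N \right)} = 11$
$Z = 82$ ($Z = 210 - 128 = 82$)
$q = 45$ ($q = \left(163 + 11\right) - 129 = 174 - 129 = 45$)
$Z - q = 82 - 45 = 37$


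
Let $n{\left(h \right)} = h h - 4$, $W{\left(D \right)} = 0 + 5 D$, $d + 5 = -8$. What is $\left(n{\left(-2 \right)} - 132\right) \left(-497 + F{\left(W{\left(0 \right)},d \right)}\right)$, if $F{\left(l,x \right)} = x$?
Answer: $67320$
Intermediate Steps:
$d = -13$ ($d = -5 - 8 = -13$)
$W{\left(D \right)} = 5 D$
$n{\left(h \right)} = -4 + h^{2}$ ($n{\left(h \right)} = h^{2} - 4 = -4 + h^{2}$)
$\left(n{\left(-2 \right)} - 132\right) \left(-497 + F{\left(W{\left(0 \right)},d \right)}\right) = \left(\left(-4 + \left(-2\right)^{2}\right) - 132\right) \left(-497 - 13\right) = \left(\left(-4 + 4\right) - 132\right) \left(-510\right) = \left(0 - 132\right) \left(-510\right) = \left(-132\right) \left(-510\right) = 67320$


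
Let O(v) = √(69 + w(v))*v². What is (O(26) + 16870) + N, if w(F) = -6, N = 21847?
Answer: 38717 + 2028*√7 ≈ 44083.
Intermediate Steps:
O(v) = 3*√7*v² (O(v) = √(69 - 6)*v² = √63*v² = (3*√7)*v² = 3*√7*v²)
(O(26) + 16870) + N = (3*√7*26² + 16870) + 21847 = (3*√7*676 + 16870) + 21847 = (2028*√7 + 16870) + 21847 = (16870 + 2028*√7) + 21847 = 38717 + 2028*√7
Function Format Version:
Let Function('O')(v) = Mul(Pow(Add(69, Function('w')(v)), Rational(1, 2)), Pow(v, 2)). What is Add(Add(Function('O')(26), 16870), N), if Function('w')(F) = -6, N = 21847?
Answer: Add(38717, Mul(2028, Pow(7, Rational(1, 2)))) ≈ 44083.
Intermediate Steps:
Function('O')(v) = Mul(3, Pow(7, Rational(1, 2)), Pow(v, 2)) (Function('O')(v) = Mul(Pow(Add(69, -6), Rational(1, 2)), Pow(v, 2)) = Mul(Pow(63, Rational(1, 2)), Pow(v, 2)) = Mul(Mul(3, Pow(7, Rational(1, 2))), Pow(v, 2)) = Mul(3, Pow(7, Rational(1, 2)), Pow(v, 2)))
Add(Add(Function('O')(26), 16870), N) = Add(Add(Mul(3, Pow(7, Rational(1, 2)), Pow(26, 2)), 16870), 21847) = Add(Add(Mul(3, Pow(7, Rational(1, 2)), 676), 16870), 21847) = Add(Add(Mul(2028, Pow(7, Rational(1, 2))), 16870), 21847) = Add(Add(16870, Mul(2028, Pow(7, Rational(1, 2)))), 21847) = Add(38717, Mul(2028, Pow(7, Rational(1, 2))))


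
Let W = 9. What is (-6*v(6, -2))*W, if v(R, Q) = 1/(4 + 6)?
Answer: -27/5 ≈ -5.4000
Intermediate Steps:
v(R, Q) = ⅒ (v(R, Q) = 1/10 = ⅒)
(-6*v(6, -2))*W = -6*⅒*9 = -⅗*9 = -27/5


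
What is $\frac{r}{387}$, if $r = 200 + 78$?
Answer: $\frac{278}{387} \approx 0.71835$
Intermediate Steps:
$r = 278$
$\frac{r}{387} = \frac{278}{387}$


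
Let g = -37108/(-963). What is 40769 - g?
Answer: 39223439/963 ≈ 40730.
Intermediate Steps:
g = 37108/963 (g = -37108*(-1/963) = 37108/963 ≈ 38.534)
40769 - g = 40769 - 1*37108/963 = 40769 - 37108/963 = 39223439/963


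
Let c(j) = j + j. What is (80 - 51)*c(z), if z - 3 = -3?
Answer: 0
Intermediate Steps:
z = 0 (z = 3 - 3 = 0)
c(j) = 2*j
(80 - 51)*c(z) = (80 - 51)*(2*0) = 29*0 = 0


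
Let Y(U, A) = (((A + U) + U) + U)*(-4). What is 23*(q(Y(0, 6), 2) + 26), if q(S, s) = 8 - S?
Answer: 1334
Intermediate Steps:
Y(U, A) = -12*U - 4*A (Y(U, A) = ((A + 2*U) + U)*(-4) = (A + 3*U)*(-4) = -12*U - 4*A)
23*(q(Y(0, 6), 2) + 26) = 23*((8 - (-12*0 - 4*6)) + 26) = 23*((8 - (0 - 24)) + 26) = 23*((8 - 1*(-24)) + 26) = 23*((8 + 24) + 26) = 23*(32 + 26) = 23*58 = 1334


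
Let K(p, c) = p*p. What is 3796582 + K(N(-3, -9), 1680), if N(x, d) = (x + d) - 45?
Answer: 3799831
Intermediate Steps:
N(x, d) = -45 + d + x (N(x, d) = (d + x) - 45 = -45 + d + x)
K(p, c) = p²
3796582 + K(N(-3, -9), 1680) = 3796582 + (-45 - 9 - 3)² = 3796582 + (-57)² = 3796582 + 3249 = 3799831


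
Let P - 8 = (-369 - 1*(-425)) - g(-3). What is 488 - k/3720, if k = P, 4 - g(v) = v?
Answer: 605101/1240 ≈ 487.98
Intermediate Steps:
g(v) = 4 - v
P = 57 (P = 8 + ((-369 - 1*(-425)) - (4 - 1*(-3))) = 8 + ((-369 + 425) - (4 + 3)) = 8 + (56 - 1*7) = 8 + (56 - 7) = 8 + 49 = 57)
k = 57
488 - k/3720 = 488 - 57/3720 = 488 - 1*19/1240 = 488 - 19/1240 = 605101/1240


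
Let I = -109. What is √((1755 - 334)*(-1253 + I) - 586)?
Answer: 2*I*√483997 ≈ 1391.4*I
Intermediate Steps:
√((1755 - 334)*(-1253 + I) - 586) = √((1755 - 334)*(-1253 - 109) - 586) = √(1421*(-1362) - 586) = √(-1935402 - 586) = √(-1935988) = 2*I*√483997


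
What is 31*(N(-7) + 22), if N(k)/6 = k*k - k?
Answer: 11098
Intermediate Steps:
N(k) = -6*k + 6*k² (N(k) = 6*(k*k - k) = 6*(k² - k) = -6*k + 6*k²)
31*(N(-7) + 22) = 31*(6*(-7)*(-1 - 7) + 22) = 31*(6*(-7)*(-8) + 22) = 31*(336 + 22) = 31*358 = 11098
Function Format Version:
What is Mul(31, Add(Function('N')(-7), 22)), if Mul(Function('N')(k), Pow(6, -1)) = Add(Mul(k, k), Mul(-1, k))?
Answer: 11098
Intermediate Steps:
Function('N')(k) = Add(Mul(-6, k), Mul(6, Pow(k, 2))) (Function('N')(k) = Mul(6, Add(Mul(k, k), Mul(-1, k))) = Mul(6, Add(Pow(k, 2), Mul(-1, k))) = Add(Mul(-6, k), Mul(6, Pow(k, 2))))
Mul(31, Add(Function('N')(-7), 22)) = Mul(31, Add(Mul(6, -7, Add(-1, -7)), 22)) = Mul(31, Add(Mul(6, -7, -8), 22)) = Mul(31, Add(336, 22)) = Mul(31, 358) = 11098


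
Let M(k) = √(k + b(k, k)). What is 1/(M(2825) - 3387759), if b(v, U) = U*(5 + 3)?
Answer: -1129253/3825637005552 - 5*√113/3825637005552 ≈ -2.9519e-7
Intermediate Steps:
b(v, U) = 8*U (b(v, U) = U*8 = 8*U)
M(k) = 3*√k (M(k) = √(k + 8*k) = √(9*k) = 3*√k)
1/(M(2825) - 3387759) = 1/(3*√2825 - 3387759) = 1/(3*(5*√113) - 3387759) = 1/(15*√113 - 3387759) = 1/(-3387759 + 15*√113)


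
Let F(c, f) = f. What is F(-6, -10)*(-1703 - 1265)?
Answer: 29680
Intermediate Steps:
F(-6, -10)*(-1703 - 1265) = -10*(-1703 - 1265) = -10*(-2968) = 29680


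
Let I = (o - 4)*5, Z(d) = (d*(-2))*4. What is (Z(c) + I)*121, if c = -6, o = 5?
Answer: 6413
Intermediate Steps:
Z(d) = -8*d (Z(d) = -2*d*4 = -8*d)
I = 5 (I = (5 - 4)*5 = 1*5 = 5)
(Z(c) + I)*121 = (-8*(-6) + 5)*121 = (48 + 5)*121 = 53*121 = 6413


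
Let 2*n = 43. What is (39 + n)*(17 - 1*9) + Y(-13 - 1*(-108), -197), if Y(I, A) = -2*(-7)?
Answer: 498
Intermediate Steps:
n = 43/2 (n = (½)*43 = 43/2 ≈ 21.500)
Y(I, A) = 14
(39 + n)*(17 - 1*9) + Y(-13 - 1*(-108), -197) = (39 + 43/2)*(17 - 1*9) + 14 = 121*(17 - 9)/2 + 14 = (121/2)*8 + 14 = 484 + 14 = 498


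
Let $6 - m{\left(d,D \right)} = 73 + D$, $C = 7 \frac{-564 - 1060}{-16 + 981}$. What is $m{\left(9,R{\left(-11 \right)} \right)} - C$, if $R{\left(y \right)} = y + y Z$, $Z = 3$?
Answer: $- \frac{10827}{965} \approx -11.22$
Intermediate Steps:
$R{\left(y \right)} = 4 y$ ($R{\left(y \right)} = y + y 3 = y + 3 y = 4 y$)
$C = - \frac{11368}{965}$ ($C = 7 \left(- \frac{1624}{965}\right) = - \frac{11368}{965} \approx -11.78$)
$m{\left(d,D \right)} = -67 - D$ ($m{\left(d,D \right)} = 6 - \left(73 + D\right) = -67 - D$)
$m{\left(9,R{\left(-11 \right)} \right)} - C = \left(-67 - 4 \left(-11\right)\right) - - \frac{11368}{965} = \left(-67 - -44\right) + \frac{11368}{965} = \left(-67 + 44\right) + \frac{11368}{965} = -23 + \frac{11368}{965} = - \frac{10827}{965}$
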